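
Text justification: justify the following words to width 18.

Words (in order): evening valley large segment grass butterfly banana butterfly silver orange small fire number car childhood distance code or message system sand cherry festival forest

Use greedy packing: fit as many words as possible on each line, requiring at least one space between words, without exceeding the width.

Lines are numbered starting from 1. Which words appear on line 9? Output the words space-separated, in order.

Answer: message system

Derivation:
Line 1: ['evening', 'valley'] (min_width=14, slack=4)
Line 2: ['large', 'segment'] (min_width=13, slack=5)
Line 3: ['grass', 'butterfly'] (min_width=15, slack=3)
Line 4: ['banana', 'butterfly'] (min_width=16, slack=2)
Line 5: ['silver', 'orange'] (min_width=13, slack=5)
Line 6: ['small', 'fire', 'number'] (min_width=17, slack=1)
Line 7: ['car', 'childhood'] (min_width=13, slack=5)
Line 8: ['distance', 'code', 'or'] (min_width=16, slack=2)
Line 9: ['message', 'system'] (min_width=14, slack=4)
Line 10: ['sand', 'cherry'] (min_width=11, slack=7)
Line 11: ['festival', 'forest'] (min_width=15, slack=3)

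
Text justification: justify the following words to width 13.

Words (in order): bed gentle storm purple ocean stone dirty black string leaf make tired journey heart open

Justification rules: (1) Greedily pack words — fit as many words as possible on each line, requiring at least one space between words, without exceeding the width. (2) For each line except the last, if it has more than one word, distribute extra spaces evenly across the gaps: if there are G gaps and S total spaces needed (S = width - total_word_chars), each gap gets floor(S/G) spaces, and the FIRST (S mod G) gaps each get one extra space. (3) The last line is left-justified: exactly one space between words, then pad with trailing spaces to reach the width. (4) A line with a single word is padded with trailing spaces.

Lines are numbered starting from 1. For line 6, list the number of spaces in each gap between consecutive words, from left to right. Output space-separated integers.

Answer: 4

Derivation:
Line 1: ['bed', 'gentle'] (min_width=10, slack=3)
Line 2: ['storm', 'purple'] (min_width=12, slack=1)
Line 3: ['ocean', 'stone'] (min_width=11, slack=2)
Line 4: ['dirty', 'black'] (min_width=11, slack=2)
Line 5: ['string', 'leaf'] (min_width=11, slack=2)
Line 6: ['make', 'tired'] (min_width=10, slack=3)
Line 7: ['journey', 'heart'] (min_width=13, slack=0)
Line 8: ['open'] (min_width=4, slack=9)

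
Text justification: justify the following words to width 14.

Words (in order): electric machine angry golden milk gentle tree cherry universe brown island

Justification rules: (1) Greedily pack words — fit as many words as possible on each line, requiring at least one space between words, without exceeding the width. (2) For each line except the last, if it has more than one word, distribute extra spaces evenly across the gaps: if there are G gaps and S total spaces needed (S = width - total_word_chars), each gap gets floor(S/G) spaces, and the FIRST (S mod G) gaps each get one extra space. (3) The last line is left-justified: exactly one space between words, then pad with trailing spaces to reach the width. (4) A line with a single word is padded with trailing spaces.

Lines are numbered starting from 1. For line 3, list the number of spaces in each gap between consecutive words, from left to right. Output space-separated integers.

Answer: 4

Derivation:
Line 1: ['electric'] (min_width=8, slack=6)
Line 2: ['machine', 'angry'] (min_width=13, slack=1)
Line 3: ['golden', 'milk'] (min_width=11, slack=3)
Line 4: ['gentle', 'tree'] (min_width=11, slack=3)
Line 5: ['cherry'] (min_width=6, slack=8)
Line 6: ['universe', 'brown'] (min_width=14, slack=0)
Line 7: ['island'] (min_width=6, slack=8)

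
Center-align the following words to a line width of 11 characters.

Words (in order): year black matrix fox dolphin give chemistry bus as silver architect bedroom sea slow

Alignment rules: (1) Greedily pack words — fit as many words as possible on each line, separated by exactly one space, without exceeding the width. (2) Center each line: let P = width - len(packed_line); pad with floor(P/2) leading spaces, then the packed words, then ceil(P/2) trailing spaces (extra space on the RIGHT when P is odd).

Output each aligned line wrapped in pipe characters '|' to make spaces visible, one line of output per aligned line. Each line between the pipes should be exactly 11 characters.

Line 1: ['year', 'black'] (min_width=10, slack=1)
Line 2: ['matrix', 'fox'] (min_width=10, slack=1)
Line 3: ['dolphin'] (min_width=7, slack=4)
Line 4: ['give'] (min_width=4, slack=7)
Line 5: ['chemistry'] (min_width=9, slack=2)
Line 6: ['bus', 'as'] (min_width=6, slack=5)
Line 7: ['silver'] (min_width=6, slack=5)
Line 8: ['architect'] (min_width=9, slack=2)
Line 9: ['bedroom', 'sea'] (min_width=11, slack=0)
Line 10: ['slow'] (min_width=4, slack=7)

Answer: |year black |
|matrix fox |
|  dolphin  |
|   give    |
| chemistry |
|  bus as   |
|  silver   |
| architect |
|bedroom sea|
|   slow    |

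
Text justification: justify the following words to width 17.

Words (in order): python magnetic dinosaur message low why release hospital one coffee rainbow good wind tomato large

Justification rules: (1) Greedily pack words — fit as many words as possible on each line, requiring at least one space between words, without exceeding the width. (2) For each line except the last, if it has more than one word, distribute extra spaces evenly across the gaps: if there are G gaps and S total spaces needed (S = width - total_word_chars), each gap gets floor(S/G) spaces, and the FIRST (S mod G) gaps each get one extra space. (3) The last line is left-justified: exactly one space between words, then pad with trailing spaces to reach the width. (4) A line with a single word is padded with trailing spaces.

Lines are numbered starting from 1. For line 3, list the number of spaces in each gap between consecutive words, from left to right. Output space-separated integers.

Line 1: ['python', 'magnetic'] (min_width=15, slack=2)
Line 2: ['dinosaur', 'message'] (min_width=16, slack=1)
Line 3: ['low', 'why', 'release'] (min_width=15, slack=2)
Line 4: ['hospital', 'one'] (min_width=12, slack=5)
Line 5: ['coffee', 'rainbow'] (min_width=14, slack=3)
Line 6: ['good', 'wind', 'tomato'] (min_width=16, slack=1)
Line 7: ['large'] (min_width=5, slack=12)

Answer: 2 2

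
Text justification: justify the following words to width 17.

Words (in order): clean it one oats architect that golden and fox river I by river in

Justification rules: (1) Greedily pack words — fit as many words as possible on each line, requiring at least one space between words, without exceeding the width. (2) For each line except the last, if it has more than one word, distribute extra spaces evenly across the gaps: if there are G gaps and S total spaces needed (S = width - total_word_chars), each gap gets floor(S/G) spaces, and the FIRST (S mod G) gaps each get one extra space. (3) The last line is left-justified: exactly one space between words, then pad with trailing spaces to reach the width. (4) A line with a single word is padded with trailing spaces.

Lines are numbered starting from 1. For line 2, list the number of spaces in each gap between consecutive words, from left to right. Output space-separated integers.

Answer: 4

Derivation:
Line 1: ['clean', 'it', 'one', 'oats'] (min_width=17, slack=0)
Line 2: ['architect', 'that'] (min_width=14, slack=3)
Line 3: ['golden', 'and', 'fox'] (min_width=14, slack=3)
Line 4: ['river', 'I', 'by', 'river'] (min_width=16, slack=1)
Line 5: ['in'] (min_width=2, slack=15)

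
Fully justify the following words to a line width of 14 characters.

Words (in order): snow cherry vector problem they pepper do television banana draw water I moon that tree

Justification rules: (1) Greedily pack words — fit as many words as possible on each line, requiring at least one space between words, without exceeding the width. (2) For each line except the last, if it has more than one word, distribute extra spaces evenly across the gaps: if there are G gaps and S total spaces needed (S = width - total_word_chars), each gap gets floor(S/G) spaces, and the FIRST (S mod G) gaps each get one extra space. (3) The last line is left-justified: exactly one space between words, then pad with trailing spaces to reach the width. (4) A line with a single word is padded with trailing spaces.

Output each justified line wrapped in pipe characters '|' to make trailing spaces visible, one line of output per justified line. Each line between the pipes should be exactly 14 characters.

Answer: |snow    cherry|
|vector problem|
|they pepper do|
|television    |
|banana    draw|
|water  I  moon|
|that tree     |

Derivation:
Line 1: ['snow', 'cherry'] (min_width=11, slack=3)
Line 2: ['vector', 'problem'] (min_width=14, slack=0)
Line 3: ['they', 'pepper', 'do'] (min_width=14, slack=0)
Line 4: ['television'] (min_width=10, slack=4)
Line 5: ['banana', 'draw'] (min_width=11, slack=3)
Line 6: ['water', 'I', 'moon'] (min_width=12, slack=2)
Line 7: ['that', 'tree'] (min_width=9, slack=5)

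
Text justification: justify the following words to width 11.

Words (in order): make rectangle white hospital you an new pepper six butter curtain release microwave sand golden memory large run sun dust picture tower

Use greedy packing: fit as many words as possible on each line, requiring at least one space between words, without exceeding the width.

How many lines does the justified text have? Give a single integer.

Line 1: ['make'] (min_width=4, slack=7)
Line 2: ['rectangle'] (min_width=9, slack=2)
Line 3: ['white'] (min_width=5, slack=6)
Line 4: ['hospital'] (min_width=8, slack=3)
Line 5: ['you', 'an', 'new'] (min_width=10, slack=1)
Line 6: ['pepper', 'six'] (min_width=10, slack=1)
Line 7: ['butter'] (min_width=6, slack=5)
Line 8: ['curtain'] (min_width=7, slack=4)
Line 9: ['release'] (min_width=7, slack=4)
Line 10: ['microwave'] (min_width=9, slack=2)
Line 11: ['sand', 'golden'] (min_width=11, slack=0)
Line 12: ['memory'] (min_width=6, slack=5)
Line 13: ['large', 'run'] (min_width=9, slack=2)
Line 14: ['sun', 'dust'] (min_width=8, slack=3)
Line 15: ['picture'] (min_width=7, slack=4)
Line 16: ['tower'] (min_width=5, slack=6)
Total lines: 16

Answer: 16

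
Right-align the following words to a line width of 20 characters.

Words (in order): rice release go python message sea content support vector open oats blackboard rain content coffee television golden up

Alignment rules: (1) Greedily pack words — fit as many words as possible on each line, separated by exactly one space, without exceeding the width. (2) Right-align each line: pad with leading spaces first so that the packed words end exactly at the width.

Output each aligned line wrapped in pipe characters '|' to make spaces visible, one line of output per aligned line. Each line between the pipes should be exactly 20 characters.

Answer: |     rice release go|
|  python message sea|
|     content support|
|    vector open oats|
|     blackboard rain|
|      content coffee|
|television golden up|

Derivation:
Line 1: ['rice', 'release', 'go'] (min_width=15, slack=5)
Line 2: ['python', 'message', 'sea'] (min_width=18, slack=2)
Line 3: ['content', 'support'] (min_width=15, slack=5)
Line 4: ['vector', 'open', 'oats'] (min_width=16, slack=4)
Line 5: ['blackboard', 'rain'] (min_width=15, slack=5)
Line 6: ['content', 'coffee'] (min_width=14, slack=6)
Line 7: ['television', 'golden', 'up'] (min_width=20, slack=0)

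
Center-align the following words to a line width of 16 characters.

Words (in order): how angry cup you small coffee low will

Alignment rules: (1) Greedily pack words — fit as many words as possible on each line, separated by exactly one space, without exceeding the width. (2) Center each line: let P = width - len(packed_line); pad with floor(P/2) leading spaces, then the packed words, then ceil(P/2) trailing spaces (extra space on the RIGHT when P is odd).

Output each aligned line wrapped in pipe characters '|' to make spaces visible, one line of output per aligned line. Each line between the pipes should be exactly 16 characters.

Line 1: ['how', 'angry', 'cup'] (min_width=13, slack=3)
Line 2: ['you', 'small', 'coffee'] (min_width=16, slack=0)
Line 3: ['low', 'will'] (min_width=8, slack=8)

Answer: | how angry cup  |
|you small coffee|
|    low will    |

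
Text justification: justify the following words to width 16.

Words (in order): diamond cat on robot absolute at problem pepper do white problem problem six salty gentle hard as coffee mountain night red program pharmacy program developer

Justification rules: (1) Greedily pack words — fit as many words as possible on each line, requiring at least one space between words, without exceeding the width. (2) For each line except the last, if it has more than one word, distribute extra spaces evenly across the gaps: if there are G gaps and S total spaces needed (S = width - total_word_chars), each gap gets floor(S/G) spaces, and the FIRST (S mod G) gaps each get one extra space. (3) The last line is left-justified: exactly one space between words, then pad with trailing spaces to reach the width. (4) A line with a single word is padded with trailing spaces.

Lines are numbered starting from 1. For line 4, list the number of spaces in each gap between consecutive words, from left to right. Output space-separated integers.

Answer: 2 1

Derivation:
Line 1: ['diamond', 'cat', 'on'] (min_width=14, slack=2)
Line 2: ['robot', 'absolute'] (min_width=14, slack=2)
Line 3: ['at', 'problem'] (min_width=10, slack=6)
Line 4: ['pepper', 'do', 'white'] (min_width=15, slack=1)
Line 5: ['problem', 'problem'] (min_width=15, slack=1)
Line 6: ['six', 'salty', 'gentle'] (min_width=16, slack=0)
Line 7: ['hard', 'as', 'coffee'] (min_width=14, slack=2)
Line 8: ['mountain', 'night'] (min_width=14, slack=2)
Line 9: ['red', 'program'] (min_width=11, slack=5)
Line 10: ['pharmacy', 'program'] (min_width=16, slack=0)
Line 11: ['developer'] (min_width=9, slack=7)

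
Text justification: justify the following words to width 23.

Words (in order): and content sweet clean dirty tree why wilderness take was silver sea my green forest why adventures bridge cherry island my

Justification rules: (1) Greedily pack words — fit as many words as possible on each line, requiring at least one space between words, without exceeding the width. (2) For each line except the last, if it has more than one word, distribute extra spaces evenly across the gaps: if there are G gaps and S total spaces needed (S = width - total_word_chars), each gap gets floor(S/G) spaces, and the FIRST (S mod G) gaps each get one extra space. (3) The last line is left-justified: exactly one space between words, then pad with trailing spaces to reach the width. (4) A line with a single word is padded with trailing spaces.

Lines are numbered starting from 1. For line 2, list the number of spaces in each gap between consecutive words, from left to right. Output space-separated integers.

Line 1: ['and', 'content', 'sweet', 'clean'] (min_width=23, slack=0)
Line 2: ['dirty', 'tree', 'why'] (min_width=14, slack=9)
Line 3: ['wilderness', 'take', 'was'] (min_width=19, slack=4)
Line 4: ['silver', 'sea', 'my', 'green'] (min_width=19, slack=4)
Line 5: ['forest', 'why', 'adventures'] (min_width=21, slack=2)
Line 6: ['bridge', 'cherry', 'island', 'my'] (min_width=23, slack=0)

Answer: 6 5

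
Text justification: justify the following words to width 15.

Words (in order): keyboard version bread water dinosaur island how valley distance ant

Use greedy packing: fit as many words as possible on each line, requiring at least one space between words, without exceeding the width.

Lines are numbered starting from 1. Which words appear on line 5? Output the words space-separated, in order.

Answer: valley distance

Derivation:
Line 1: ['keyboard'] (min_width=8, slack=7)
Line 2: ['version', 'bread'] (min_width=13, slack=2)
Line 3: ['water', 'dinosaur'] (min_width=14, slack=1)
Line 4: ['island', 'how'] (min_width=10, slack=5)
Line 5: ['valley', 'distance'] (min_width=15, slack=0)
Line 6: ['ant'] (min_width=3, slack=12)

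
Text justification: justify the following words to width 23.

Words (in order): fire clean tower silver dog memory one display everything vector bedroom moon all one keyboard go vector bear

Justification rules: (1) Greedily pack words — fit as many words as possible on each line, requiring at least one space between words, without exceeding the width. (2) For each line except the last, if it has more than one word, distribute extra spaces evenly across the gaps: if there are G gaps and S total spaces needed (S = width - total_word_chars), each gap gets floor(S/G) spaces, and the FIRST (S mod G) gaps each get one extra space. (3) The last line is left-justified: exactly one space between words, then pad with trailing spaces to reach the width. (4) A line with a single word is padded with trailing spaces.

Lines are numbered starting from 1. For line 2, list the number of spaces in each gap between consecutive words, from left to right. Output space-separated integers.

Answer: 2 1 1

Derivation:
Line 1: ['fire', 'clean', 'tower', 'silver'] (min_width=23, slack=0)
Line 2: ['dog', 'memory', 'one', 'display'] (min_width=22, slack=1)
Line 3: ['everything', 'vector'] (min_width=17, slack=6)
Line 4: ['bedroom', 'moon', 'all', 'one'] (min_width=20, slack=3)
Line 5: ['keyboard', 'go', 'vector', 'bear'] (min_width=23, slack=0)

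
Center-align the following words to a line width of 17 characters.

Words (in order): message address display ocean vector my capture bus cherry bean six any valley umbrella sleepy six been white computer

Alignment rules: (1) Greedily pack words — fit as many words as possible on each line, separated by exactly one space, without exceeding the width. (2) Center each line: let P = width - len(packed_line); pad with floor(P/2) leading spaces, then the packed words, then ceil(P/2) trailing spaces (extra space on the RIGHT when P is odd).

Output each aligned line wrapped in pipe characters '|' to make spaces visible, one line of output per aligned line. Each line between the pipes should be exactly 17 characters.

Answer: | message address |
|  display ocean  |
|vector my capture|
| bus cherry bean |
| six any valley  |
| umbrella sleepy |
| six been white  |
|    computer     |

Derivation:
Line 1: ['message', 'address'] (min_width=15, slack=2)
Line 2: ['display', 'ocean'] (min_width=13, slack=4)
Line 3: ['vector', 'my', 'capture'] (min_width=17, slack=0)
Line 4: ['bus', 'cherry', 'bean'] (min_width=15, slack=2)
Line 5: ['six', 'any', 'valley'] (min_width=14, slack=3)
Line 6: ['umbrella', 'sleepy'] (min_width=15, slack=2)
Line 7: ['six', 'been', 'white'] (min_width=14, slack=3)
Line 8: ['computer'] (min_width=8, slack=9)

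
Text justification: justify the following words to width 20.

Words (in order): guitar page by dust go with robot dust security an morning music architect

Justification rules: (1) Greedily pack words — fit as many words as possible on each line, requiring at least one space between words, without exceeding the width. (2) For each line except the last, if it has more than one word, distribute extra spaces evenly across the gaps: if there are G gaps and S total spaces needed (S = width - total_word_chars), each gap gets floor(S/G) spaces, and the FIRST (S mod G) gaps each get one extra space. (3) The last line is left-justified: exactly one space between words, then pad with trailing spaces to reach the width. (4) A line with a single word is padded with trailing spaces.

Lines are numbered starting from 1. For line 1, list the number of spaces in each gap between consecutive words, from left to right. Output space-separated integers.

Answer: 2 1 1

Derivation:
Line 1: ['guitar', 'page', 'by', 'dust'] (min_width=19, slack=1)
Line 2: ['go', 'with', 'robot', 'dust'] (min_width=18, slack=2)
Line 3: ['security', 'an', 'morning'] (min_width=19, slack=1)
Line 4: ['music', 'architect'] (min_width=15, slack=5)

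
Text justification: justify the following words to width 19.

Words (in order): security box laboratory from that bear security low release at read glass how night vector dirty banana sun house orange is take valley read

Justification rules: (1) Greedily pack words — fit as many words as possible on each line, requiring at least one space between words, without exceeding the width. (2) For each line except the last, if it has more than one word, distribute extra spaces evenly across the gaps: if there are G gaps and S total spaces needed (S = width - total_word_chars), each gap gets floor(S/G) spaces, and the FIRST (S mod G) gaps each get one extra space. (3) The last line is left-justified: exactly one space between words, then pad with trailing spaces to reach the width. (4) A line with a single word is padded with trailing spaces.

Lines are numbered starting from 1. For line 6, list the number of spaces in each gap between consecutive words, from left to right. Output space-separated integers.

Line 1: ['security', 'box'] (min_width=12, slack=7)
Line 2: ['laboratory', 'from'] (min_width=15, slack=4)
Line 3: ['that', 'bear', 'security'] (min_width=18, slack=1)
Line 4: ['low', 'release', 'at', 'read'] (min_width=19, slack=0)
Line 5: ['glass', 'how', 'night'] (min_width=15, slack=4)
Line 6: ['vector', 'dirty', 'banana'] (min_width=19, slack=0)
Line 7: ['sun', 'house', 'orange', 'is'] (min_width=19, slack=0)
Line 8: ['take', 'valley', 'read'] (min_width=16, slack=3)

Answer: 1 1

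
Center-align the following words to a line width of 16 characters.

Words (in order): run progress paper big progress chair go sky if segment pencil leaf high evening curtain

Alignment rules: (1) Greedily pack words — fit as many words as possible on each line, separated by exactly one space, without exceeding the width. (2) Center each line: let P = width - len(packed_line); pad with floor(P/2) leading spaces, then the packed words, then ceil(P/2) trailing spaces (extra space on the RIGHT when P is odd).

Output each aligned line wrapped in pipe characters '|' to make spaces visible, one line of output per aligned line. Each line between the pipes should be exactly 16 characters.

Line 1: ['run', 'progress'] (min_width=12, slack=4)
Line 2: ['paper', 'big'] (min_width=9, slack=7)
Line 3: ['progress', 'chair'] (min_width=14, slack=2)
Line 4: ['go', 'sky', 'if'] (min_width=9, slack=7)
Line 5: ['segment', 'pencil'] (min_width=14, slack=2)
Line 6: ['leaf', 'high'] (min_width=9, slack=7)
Line 7: ['evening', 'curtain'] (min_width=15, slack=1)

Answer: |  run progress  |
|   paper big    |
| progress chair |
|   go sky if    |
| segment pencil |
|   leaf high    |
|evening curtain |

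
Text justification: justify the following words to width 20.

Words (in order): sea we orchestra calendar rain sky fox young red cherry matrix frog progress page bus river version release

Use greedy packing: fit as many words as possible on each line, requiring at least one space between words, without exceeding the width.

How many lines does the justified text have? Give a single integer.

Answer: 6

Derivation:
Line 1: ['sea', 'we', 'orchestra'] (min_width=16, slack=4)
Line 2: ['calendar', 'rain', 'sky'] (min_width=17, slack=3)
Line 3: ['fox', 'young', 'red', 'cherry'] (min_width=20, slack=0)
Line 4: ['matrix', 'frog', 'progress'] (min_width=20, slack=0)
Line 5: ['page', 'bus', 'river'] (min_width=14, slack=6)
Line 6: ['version', 'release'] (min_width=15, slack=5)
Total lines: 6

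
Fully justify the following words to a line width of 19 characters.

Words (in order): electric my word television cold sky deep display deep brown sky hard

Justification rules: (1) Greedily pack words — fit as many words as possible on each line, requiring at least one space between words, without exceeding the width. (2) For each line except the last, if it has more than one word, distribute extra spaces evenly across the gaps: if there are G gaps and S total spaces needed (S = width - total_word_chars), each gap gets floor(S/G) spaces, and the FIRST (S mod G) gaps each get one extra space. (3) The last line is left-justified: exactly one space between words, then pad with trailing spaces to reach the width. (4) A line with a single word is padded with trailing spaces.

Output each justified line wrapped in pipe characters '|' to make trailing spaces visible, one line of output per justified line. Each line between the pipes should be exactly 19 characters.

Line 1: ['electric', 'my', 'word'] (min_width=16, slack=3)
Line 2: ['television', 'cold', 'sky'] (min_width=19, slack=0)
Line 3: ['deep', 'display', 'deep'] (min_width=17, slack=2)
Line 4: ['brown', 'sky', 'hard'] (min_width=14, slack=5)

Answer: |electric   my  word|
|television cold sky|
|deep  display  deep|
|brown sky hard     |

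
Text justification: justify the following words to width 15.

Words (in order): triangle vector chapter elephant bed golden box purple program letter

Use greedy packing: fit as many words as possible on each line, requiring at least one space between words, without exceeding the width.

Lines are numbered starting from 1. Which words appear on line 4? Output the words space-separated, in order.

Answer: golden box

Derivation:
Line 1: ['triangle', 'vector'] (min_width=15, slack=0)
Line 2: ['chapter'] (min_width=7, slack=8)
Line 3: ['elephant', 'bed'] (min_width=12, slack=3)
Line 4: ['golden', 'box'] (min_width=10, slack=5)
Line 5: ['purple', 'program'] (min_width=14, slack=1)
Line 6: ['letter'] (min_width=6, slack=9)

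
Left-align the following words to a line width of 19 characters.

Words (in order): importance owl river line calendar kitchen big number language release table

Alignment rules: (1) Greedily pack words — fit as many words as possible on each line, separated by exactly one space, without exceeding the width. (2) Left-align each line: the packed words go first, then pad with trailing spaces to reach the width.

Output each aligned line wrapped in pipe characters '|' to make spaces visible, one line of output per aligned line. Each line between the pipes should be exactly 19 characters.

Line 1: ['importance', 'owl'] (min_width=14, slack=5)
Line 2: ['river', 'line', 'calendar'] (min_width=19, slack=0)
Line 3: ['kitchen', 'big', 'number'] (min_width=18, slack=1)
Line 4: ['language', 'release'] (min_width=16, slack=3)
Line 5: ['table'] (min_width=5, slack=14)

Answer: |importance owl     |
|river line calendar|
|kitchen big number |
|language release   |
|table              |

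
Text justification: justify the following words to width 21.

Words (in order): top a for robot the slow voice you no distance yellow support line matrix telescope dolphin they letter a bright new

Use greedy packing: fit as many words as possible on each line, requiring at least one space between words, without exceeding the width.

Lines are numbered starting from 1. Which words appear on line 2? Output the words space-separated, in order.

Answer: slow voice you no

Derivation:
Line 1: ['top', 'a', 'for', 'robot', 'the'] (min_width=19, slack=2)
Line 2: ['slow', 'voice', 'you', 'no'] (min_width=17, slack=4)
Line 3: ['distance', 'yellow'] (min_width=15, slack=6)
Line 4: ['support', 'line', 'matrix'] (min_width=19, slack=2)
Line 5: ['telescope', 'dolphin'] (min_width=17, slack=4)
Line 6: ['they', 'letter', 'a', 'bright'] (min_width=20, slack=1)
Line 7: ['new'] (min_width=3, slack=18)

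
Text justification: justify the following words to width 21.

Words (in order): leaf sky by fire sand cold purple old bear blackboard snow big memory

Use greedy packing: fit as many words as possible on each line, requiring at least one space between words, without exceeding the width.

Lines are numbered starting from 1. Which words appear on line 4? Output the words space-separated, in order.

Answer: memory

Derivation:
Line 1: ['leaf', 'sky', 'by', 'fire', 'sand'] (min_width=21, slack=0)
Line 2: ['cold', 'purple', 'old', 'bear'] (min_width=20, slack=1)
Line 3: ['blackboard', 'snow', 'big'] (min_width=19, slack=2)
Line 4: ['memory'] (min_width=6, slack=15)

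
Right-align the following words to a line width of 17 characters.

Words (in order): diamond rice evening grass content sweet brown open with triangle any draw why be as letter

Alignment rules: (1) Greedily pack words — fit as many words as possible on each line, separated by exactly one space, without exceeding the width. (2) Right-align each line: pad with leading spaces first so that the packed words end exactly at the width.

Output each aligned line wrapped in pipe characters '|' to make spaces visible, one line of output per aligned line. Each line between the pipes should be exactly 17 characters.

Answer: |     diamond rice|
|    evening grass|
|    content sweet|
|  brown open with|
|triangle any draw|
| why be as letter|

Derivation:
Line 1: ['diamond', 'rice'] (min_width=12, slack=5)
Line 2: ['evening', 'grass'] (min_width=13, slack=4)
Line 3: ['content', 'sweet'] (min_width=13, slack=4)
Line 4: ['brown', 'open', 'with'] (min_width=15, slack=2)
Line 5: ['triangle', 'any', 'draw'] (min_width=17, slack=0)
Line 6: ['why', 'be', 'as', 'letter'] (min_width=16, slack=1)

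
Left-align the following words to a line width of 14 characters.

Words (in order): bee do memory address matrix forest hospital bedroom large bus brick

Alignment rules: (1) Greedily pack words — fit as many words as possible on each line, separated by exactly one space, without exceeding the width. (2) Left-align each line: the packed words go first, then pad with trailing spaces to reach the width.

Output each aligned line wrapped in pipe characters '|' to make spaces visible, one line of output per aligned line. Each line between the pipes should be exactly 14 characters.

Line 1: ['bee', 'do', 'memory'] (min_width=13, slack=1)
Line 2: ['address', 'matrix'] (min_width=14, slack=0)
Line 3: ['forest'] (min_width=6, slack=8)
Line 4: ['hospital'] (min_width=8, slack=6)
Line 5: ['bedroom', 'large'] (min_width=13, slack=1)
Line 6: ['bus', 'brick'] (min_width=9, slack=5)

Answer: |bee do memory |
|address matrix|
|forest        |
|hospital      |
|bedroom large |
|bus brick     |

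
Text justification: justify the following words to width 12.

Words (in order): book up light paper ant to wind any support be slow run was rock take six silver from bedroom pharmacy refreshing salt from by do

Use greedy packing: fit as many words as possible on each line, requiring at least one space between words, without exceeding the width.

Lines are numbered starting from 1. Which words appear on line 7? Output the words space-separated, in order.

Line 1: ['book', 'up'] (min_width=7, slack=5)
Line 2: ['light', 'paper'] (min_width=11, slack=1)
Line 3: ['ant', 'to', 'wind'] (min_width=11, slack=1)
Line 4: ['any', 'support'] (min_width=11, slack=1)
Line 5: ['be', 'slow', 'run'] (min_width=11, slack=1)
Line 6: ['was', 'rock'] (min_width=8, slack=4)
Line 7: ['take', 'six'] (min_width=8, slack=4)
Line 8: ['silver', 'from'] (min_width=11, slack=1)
Line 9: ['bedroom'] (min_width=7, slack=5)
Line 10: ['pharmacy'] (min_width=8, slack=4)
Line 11: ['refreshing'] (min_width=10, slack=2)
Line 12: ['salt', 'from', 'by'] (min_width=12, slack=0)
Line 13: ['do'] (min_width=2, slack=10)

Answer: take six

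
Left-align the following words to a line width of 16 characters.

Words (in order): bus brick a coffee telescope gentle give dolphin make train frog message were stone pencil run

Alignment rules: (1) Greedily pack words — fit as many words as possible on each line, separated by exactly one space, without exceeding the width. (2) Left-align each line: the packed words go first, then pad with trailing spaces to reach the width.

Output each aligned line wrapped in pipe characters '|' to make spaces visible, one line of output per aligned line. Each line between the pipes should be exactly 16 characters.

Answer: |bus brick a     |
|coffee telescope|
|gentle give     |
|dolphin make    |
|train frog      |
|message were    |
|stone pencil run|

Derivation:
Line 1: ['bus', 'brick', 'a'] (min_width=11, slack=5)
Line 2: ['coffee', 'telescope'] (min_width=16, slack=0)
Line 3: ['gentle', 'give'] (min_width=11, slack=5)
Line 4: ['dolphin', 'make'] (min_width=12, slack=4)
Line 5: ['train', 'frog'] (min_width=10, slack=6)
Line 6: ['message', 'were'] (min_width=12, slack=4)
Line 7: ['stone', 'pencil', 'run'] (min_width=16, slack=0)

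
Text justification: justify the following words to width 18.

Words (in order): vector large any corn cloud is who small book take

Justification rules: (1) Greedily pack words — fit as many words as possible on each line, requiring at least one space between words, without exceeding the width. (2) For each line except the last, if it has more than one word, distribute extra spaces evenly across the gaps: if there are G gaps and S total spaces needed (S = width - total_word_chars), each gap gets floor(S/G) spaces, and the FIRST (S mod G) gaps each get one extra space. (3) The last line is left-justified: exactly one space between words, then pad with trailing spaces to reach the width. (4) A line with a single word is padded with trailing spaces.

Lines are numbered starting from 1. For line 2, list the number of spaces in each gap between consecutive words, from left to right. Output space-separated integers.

Line 1: ['vector', 'large', 'any'] (min_width=16, slack=2)
Line 2: ['corn', 'cloud', 'is', 'who'] (min_width=17, slack=1)
Line 3: ['small', 'book', 'take'] (min_width=15, slack=3)

Answer: 2 1 1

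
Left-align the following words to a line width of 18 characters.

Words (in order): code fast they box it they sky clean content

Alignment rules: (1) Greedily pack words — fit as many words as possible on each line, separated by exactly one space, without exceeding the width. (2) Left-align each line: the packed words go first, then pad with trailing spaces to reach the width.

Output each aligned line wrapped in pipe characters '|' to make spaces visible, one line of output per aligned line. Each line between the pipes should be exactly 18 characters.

Line 1: ['code', 'fast', 'they', 'box'] (min_width=18, slack=0)
Line 2: ['it', 'they', 'sky', 'clean'] (min_width=17, slack=1)
Line 3: ['content'] (min_width=7, slack=11)

Answer: |code fast they box|
|it they sky clean |
|content           |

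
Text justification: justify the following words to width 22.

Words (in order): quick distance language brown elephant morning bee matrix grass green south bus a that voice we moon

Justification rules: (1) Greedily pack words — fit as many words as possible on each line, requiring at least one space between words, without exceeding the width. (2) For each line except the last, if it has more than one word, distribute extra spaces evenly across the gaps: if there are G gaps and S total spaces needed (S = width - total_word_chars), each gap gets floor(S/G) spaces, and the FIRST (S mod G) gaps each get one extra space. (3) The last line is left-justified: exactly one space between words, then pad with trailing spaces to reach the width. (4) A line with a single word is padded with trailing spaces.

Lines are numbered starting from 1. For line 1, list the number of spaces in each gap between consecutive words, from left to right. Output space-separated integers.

Answer: 9

Derivation:
Line 1: ['quick', 'distance'] (min_width=14, slack=8)
Line 2: ['language', 'brown'] (min_width=14, slack=8)
Line 3: ['elephant', 'morning', 'bee'] (min_width=20, slack=2)
Line 4: ['matrix', 'grass', 'green'] (min_width=18, slack=4)
Line 5: ['south', 'bus', 'a', 'that', 'voice'] (min_width=22, slack=0)
Line 6: ['we', 'moon'] (min_width=7, slack=15)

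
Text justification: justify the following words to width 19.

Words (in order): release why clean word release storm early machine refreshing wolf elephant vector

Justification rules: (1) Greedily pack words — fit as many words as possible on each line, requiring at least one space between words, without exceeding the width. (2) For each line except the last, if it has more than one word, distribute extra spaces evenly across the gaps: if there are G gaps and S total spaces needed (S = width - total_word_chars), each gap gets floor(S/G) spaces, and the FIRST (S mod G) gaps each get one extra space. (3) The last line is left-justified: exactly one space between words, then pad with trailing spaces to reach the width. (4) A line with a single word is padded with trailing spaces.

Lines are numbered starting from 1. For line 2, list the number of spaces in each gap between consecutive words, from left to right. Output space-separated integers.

Answer: 2 1

Derivation:
Line 1: ['release', 'why', 'clean'] (min_width=17, slack=2)
Line 2: ['word', 'release', 'storm'] (min_width=18, slack=1)
Line 3: ['early', 'machine'] (min_width=13, slack=6)
Line 4: ['refreshing', 'wolf'] (min_width=15, slack=4)
Line 5: ['elephant', 'vector'] (min_width=15, slack=4)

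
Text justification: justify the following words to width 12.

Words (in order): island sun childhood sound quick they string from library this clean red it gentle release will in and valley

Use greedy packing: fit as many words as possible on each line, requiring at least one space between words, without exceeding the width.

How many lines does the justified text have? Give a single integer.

Answer: 11

Derivation:
Line 1: ['island', 'sun'] (min_width=10, slack=2)
Line 2: ['childhood'] (min_width=9, slack=3)
Line 3: ['sound', 'quick'] (min_width=11, slack=1)
Line 4: ['they', 'string'] (min_width=11, slack=1)
Line 5: ['from', 'library'] (min_width=12, slack=0)
Line 6: ['this', 'clean'] (min_width=10, slack=2)
Line 7: ['red', 'it'] (min_width=6, slack=6)
Line 8: ['gentle'] (min_width=6, slack=6)
Line 9: ['release', 'will'] (min_width=12, slack=0)
Line 10: ['in', 'and'] (min_width=6, slack=6)
Line 11: ['valley'] (min_width=6, slack=6)
Total lines: 11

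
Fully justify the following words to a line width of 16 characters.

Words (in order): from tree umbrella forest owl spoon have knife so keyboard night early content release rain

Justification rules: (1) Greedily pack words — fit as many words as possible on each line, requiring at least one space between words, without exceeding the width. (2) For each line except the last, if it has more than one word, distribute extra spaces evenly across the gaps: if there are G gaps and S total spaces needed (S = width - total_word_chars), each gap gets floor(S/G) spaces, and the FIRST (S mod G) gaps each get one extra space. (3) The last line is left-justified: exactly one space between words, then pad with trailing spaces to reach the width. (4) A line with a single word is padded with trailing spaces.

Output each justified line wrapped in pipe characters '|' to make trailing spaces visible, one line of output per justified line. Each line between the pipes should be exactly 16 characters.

Answer: |from        tree|
|umbrella  forest|
|owl  spoon  have|
|knife         so|
|keyboard   night|
|early    content|
|release rain    |

Derivation:
Line 1: ['from', 'tree'] (min_width=9, slack=7)
Line 2: ['umbrella', 'forest'] (min_width=15, slack=1)
Line 3: ['owl', 'spoon', 'have'] (min_width=14, slack=2)
Line 4: ['knife', 'so'] (min_width=8, slack=8)
Line 5: ['keyboard', 'night'] (min_width=14, slack=2)
Line 6: ['early', 'content'] (min_width=13, slack=3)
Line 7: ['release', 'rain'] (min_width=12, slack=4)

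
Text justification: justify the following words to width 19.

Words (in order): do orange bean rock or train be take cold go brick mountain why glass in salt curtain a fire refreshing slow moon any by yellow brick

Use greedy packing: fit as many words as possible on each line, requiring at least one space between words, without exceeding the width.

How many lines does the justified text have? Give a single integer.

Line 1: ['do', 'orange', 'bean', 'rock'] (min_width=19, slack=0)
Line 2: ['or', 'train', 'be', 'take'] (min_width=16, slack=3)
Line 3: ['cold', 'go', 'brick'] (min_width=13, slack=6)
Line 4: ['mountain', 'why', 'glass'] (min_width=18, slack=1)
Line 5: ['in', 'salt', 'curtain', 'a'] (min_width=17, slack=2)
Line 6: ['fire', 'refreshing'] (min_width=15, slack=4)
Line 7: ['slow', 'moon', 'any', 'by'] (min_width=16, slack=3)
Line 8: ['yellow', 'brick'] (min_width=12, slack=7)
Total lines: 8

Answer: 8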